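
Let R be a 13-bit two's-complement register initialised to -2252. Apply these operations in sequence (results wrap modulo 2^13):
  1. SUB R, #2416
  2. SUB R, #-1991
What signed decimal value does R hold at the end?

-2677

Start: R = -2252 = 1011100110100.
R = -2252 − 2416 = -4668; wraps to 3524 = 0110111000100
R = 3524 − (-1991) = 5515; wraps to -2677 = 1010110001011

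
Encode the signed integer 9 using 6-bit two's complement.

001001

9 is non-negative, so write it directly in 6 bits: 001001.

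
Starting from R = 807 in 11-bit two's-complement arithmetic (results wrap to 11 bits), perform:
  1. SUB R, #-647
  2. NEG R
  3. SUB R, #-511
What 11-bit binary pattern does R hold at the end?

10001010001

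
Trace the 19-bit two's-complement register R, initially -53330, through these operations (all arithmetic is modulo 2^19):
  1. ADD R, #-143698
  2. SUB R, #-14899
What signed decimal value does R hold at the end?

-182129

Start: R = -53330 = 1110010111110101110.
R = -53330 + (-143698) = -197028 = 1001111111001011100
R = -197028 − (-14899) = -182129 = 1010011100010001111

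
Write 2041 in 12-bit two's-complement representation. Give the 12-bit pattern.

011111111001

2041 is non-negative, so write it directly in 12 bits: 011111111001.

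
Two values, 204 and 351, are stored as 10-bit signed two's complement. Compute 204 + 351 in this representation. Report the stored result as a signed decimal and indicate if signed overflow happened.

-469; overflow

204 → 0011001100
351 → 0101011111
  0011001100
+ 0101011111
= 1000101011
Result 1000101011: MSB = 1 → 555 − 1024 = -469.
Both addends are non-negative but the stored result is negative: signed overflow. The true value 204 + 351 = 555 lies outside [-512, 511].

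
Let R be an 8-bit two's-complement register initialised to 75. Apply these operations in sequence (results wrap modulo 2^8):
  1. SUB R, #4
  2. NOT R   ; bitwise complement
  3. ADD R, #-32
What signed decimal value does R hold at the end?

Start: R = 75 = 01001011.
R = 75 − 4 = 71 = 01000111
R = NOT 01000111 = 10111000 = -72
R = -72 + (-32) = -104 = 10011000

-104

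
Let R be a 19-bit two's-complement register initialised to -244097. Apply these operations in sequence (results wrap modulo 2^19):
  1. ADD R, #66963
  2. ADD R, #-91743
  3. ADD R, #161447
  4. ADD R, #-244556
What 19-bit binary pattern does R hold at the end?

Start: R = -244097 = 1000100011001111111.
R = -244097 + 66963 = -177134 = 1010100110000010010
R = -177134 + (-91743) = -268877; wraps to 255411 = 0111110010110110011
R = 255411 + 161447 = 416858; wraps to -107430 = 1100101110001011010
R = -107430 + (-244556) = -351986; wraps to 172302 = 0101010000100001110

0101010000100001110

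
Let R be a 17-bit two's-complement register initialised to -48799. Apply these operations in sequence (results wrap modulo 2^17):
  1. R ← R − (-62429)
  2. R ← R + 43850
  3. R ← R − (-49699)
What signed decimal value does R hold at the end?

Start: R = -48799 = 10100000101100001.
R = -48799 − (-62429) = 13630 = 00011010100111110
R = 13630 + 43850 = 57480 = 01110000010001000
R = 57480 − (-49699) = 107179; wraps to -23893 = 11010001010101011

-23893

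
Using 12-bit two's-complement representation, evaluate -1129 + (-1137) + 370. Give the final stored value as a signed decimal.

-1896

-1129 + (-1137) = -2266 → wraps to 1830 (011100100110)
1830 + 370 = 2200 → wraps to -1896 (100010011000)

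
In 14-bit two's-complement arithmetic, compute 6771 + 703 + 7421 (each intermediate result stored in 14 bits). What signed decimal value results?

-1489

6771 + 703 = 7474 (01110100110010)
7474 + 7421 = 14895 → wraps to -1489 (11101000101111)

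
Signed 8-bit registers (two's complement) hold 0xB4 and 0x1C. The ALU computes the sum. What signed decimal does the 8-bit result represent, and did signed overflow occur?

-48; no overflow

0xB4 = 10110100 = -76 (signed)
0x1C = 00011100 = 28 (signed)
  10110100
+ 00011100
= 11010000
Result 11010000: MSB = 1 → 208 − 256 = -48.
Addends have opposite signs, so signed overflow cannot occur.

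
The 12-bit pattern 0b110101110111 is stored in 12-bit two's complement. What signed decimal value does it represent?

MSB is 1, so the value is negative.
Unsigned reading: 3447. Subtract 2^12 = 4096: 3447 − 4096 = -649.

-649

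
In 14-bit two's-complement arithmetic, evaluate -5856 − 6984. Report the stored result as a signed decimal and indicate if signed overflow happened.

3544; overflow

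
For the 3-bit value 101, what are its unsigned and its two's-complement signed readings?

Unsigned: 101 = 5.
Signed: MSB=1 → 5 − 8 = -3.

unsigned = 5, signed = -3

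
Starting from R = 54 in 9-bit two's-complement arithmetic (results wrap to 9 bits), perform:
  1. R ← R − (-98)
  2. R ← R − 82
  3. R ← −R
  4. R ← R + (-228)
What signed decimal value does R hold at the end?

Start: R = 54 = 000110110.
R = 54 − (-98) = 152 = 010011000
R = 152 − 82 = 70 = 001000110
R = −(70) = -70 = 110111010
R = -70 + (-228) = -298; wraps to 214 = 011010110

214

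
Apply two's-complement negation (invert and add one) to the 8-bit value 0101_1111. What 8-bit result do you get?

Invert: 10100000. Add 1: 10100001.

10100001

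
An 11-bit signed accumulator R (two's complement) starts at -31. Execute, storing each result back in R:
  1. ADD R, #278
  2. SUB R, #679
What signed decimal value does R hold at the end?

-432

Start: R = -31 = 11111100001.
R = -31 + 278 = 247 = 00011110111
R = 247 − 679 = -432 = 11001010000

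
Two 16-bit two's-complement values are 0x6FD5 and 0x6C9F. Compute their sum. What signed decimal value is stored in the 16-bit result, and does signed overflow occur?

-9100; overflow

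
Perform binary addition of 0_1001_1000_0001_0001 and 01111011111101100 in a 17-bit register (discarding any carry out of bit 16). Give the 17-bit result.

  01001100000010001
+ 01111011111101100
= 11000111111111101

11000111111111101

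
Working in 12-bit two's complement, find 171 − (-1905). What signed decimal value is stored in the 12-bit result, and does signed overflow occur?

-2020; overflow

171 → 000010101011
-1905 → 100010001111
Subtract via negate-and-add: invert 100010001111 + 1 = 011101110001 (i.e. 1905).
  000010101011
+ 011101110001
= 100000011100
Result 100000011100: MSB = 1 → 2076 − 4096 = -2020.
Both addends (after negating the subtrahend) are non-negative but the stored result is negative: signed overflow. The true value 171 − (-1905) = 2076 lies outside [-2048, 2047].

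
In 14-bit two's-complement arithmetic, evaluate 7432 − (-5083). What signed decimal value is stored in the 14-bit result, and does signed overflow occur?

7432 → 01110100001000
-5083 → 10110000100101
Subtract via negate-and-add: invert 10110000100101 + 1 = 01001111011011 (i.e. 5083).
  01110100001000
+ 01001111011011
= 11000011100011
Result 11000011100011: MSB = 1 → 12515 − 16384 = -3869.
Both addends (after negating the subtrahend) are non-negative but the stored result is negative: signed overflow. The true value 7432 − (-5083) = 12515 lies outside [-8192, 8191].

-3869; overflow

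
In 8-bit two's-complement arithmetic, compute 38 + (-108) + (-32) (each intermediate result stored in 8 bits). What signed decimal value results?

38 + (-108) = -70 (10111010)
-70 + (-32) = -102 (10011010)

-102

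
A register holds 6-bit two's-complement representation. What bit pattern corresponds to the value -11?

|-11| = 11 = 001011 in 6 bits.
Invert the bits: 110100. Add 1: 110101.

110101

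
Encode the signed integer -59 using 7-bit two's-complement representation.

|-59| = 59 = 0111011 in 7 bits.
Invert the bits: 1000100. Add 1: 1000101.
Check: 1000101 reads as 69 − 128 = -59.

1000101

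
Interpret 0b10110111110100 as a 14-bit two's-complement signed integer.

-4620

MSB is 1, so the value is negative.
Unsigned reading: 11764. Subtract 2^14 = 16384: 11764 − 16384 = -4620.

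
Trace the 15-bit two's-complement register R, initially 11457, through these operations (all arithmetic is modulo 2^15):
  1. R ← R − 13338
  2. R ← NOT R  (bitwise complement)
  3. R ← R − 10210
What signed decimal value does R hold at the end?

-8330

Start: R = 11457 = 010110011000001.
R = 11457 − 13338 = -1881 = 111100010100111
R = NOT 111100010100111 = 000011101011000 = 1880
R = 1880 − 10210 = -8330 = 101111101110110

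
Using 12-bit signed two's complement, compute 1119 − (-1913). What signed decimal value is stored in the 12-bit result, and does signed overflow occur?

1119 → 010001011111
-1913 → 100010000111
Subtract via negate-and-add: invert 100010000111 + 1 = 011101111001 (i.e. 1913).
  010001011111
+ 011101111001
= 101111011000
Result 101111011000: MSB = 1 → 3032 − 4096 = -1064.
Both addends (after negating the subtrahend) are non-negative but the stored result is negative: signed overflow. The true value 1119 − (-1913) = 3032 lies outside [-2048, 2047].

-1064; overflow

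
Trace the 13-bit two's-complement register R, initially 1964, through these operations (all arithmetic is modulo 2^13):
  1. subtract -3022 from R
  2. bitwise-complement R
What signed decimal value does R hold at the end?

3205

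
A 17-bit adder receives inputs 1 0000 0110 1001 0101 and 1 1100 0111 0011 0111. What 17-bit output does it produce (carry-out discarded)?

01100110111001100

  10000011010010101
+ 11100011100110111
= 01100110111001100  (discard carry-out 1)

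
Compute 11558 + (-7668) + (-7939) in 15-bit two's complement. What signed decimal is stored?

11558 + (-7668) = 3890 (000111100110010)
3890 + (-7939) = -4049 (111000000101111)

-4049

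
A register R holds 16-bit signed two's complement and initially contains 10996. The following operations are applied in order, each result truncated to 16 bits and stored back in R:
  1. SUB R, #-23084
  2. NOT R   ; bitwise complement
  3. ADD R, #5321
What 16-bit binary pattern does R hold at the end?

1000111110101000

Start: R = 10996 = 0010101011110100.
R = 10996 − (-23084) = 34080; wraps to -31456 = 1000010100100000
R = NOT 1000010100100000 = 0111101011011111 = 31455
R = 31455 + 5321 = 36776; wraps to -28760 = 1000111110101000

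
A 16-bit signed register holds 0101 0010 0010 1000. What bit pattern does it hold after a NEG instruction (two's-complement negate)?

Invert: 1010110111010111. Add 1: 1010110111011000.
Check: 0101001000101000 = 21032, 1010110111011000 = -21032.

1010110111011000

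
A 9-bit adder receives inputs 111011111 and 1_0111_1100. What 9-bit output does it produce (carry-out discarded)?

101011011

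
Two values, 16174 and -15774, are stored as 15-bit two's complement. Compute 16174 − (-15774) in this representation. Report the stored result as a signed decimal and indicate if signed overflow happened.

-820; overflow

16174 → 011111100101110
-15774 → 100001001100010
Subtract via negate-and-add: invert 100001001100010 + 1 = 011110110011110 (i.e. 15774).
  011111100101110
+ 011110110011110
= 111110011001100
Result 111110011001100: MSB = 1 → 31948 − 32768 = -820.
Both addends (after negating the subtrahend) are non-negative but the stored result is negative: signed overflow. The true value 16174 − (-15774) = 31948 lies outside [-16384, 16383].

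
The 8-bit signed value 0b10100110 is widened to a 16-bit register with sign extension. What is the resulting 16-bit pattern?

1111111110100110

MSB of 10100110 is 1; replicate it into the new high bits.
11111111|10100110 → 1111111110100110 (still -90).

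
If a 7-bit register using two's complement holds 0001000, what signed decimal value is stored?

8

MSB is 0, so the value is non-negative: 0001000 = 8.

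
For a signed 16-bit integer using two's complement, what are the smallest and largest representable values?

Minimum: −2^15 = -32768.
Maximum: 2^15 − 1 = 32767.

min = -32768, max = 32767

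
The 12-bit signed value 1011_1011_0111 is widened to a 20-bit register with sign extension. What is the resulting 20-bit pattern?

11111111101110110111

MSB of 101110110111 is 1; replicate it into the new high bits.
11111111|101110110111 → 11111111101110110111 (still -1097).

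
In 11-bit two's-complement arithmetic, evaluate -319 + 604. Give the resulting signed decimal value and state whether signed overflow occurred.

285; no overflow

-319 → 11011000001
604 → 01001011100
  11011000001
+ 01001011100
= 00100011101  (discard carry-out 1)
Result 00100011101: MSB = 0 → value 285.
Addends have opposite signs, so signed overflow cannot occur.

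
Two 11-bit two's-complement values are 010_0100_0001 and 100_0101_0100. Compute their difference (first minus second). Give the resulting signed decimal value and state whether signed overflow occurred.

-531; overflow

010_0100_0001 → 01001000001 = 577 (signed)
100_0101_0100 → 10001010100 = -940 (signed)
Subtract via negate-and-add: invert 10001010100 + 1 = 01110101100 (i.e. 940).
  01001000001
+ 01110101100
= 10111101101
Result 10111101101: MSB = 1 → 1517 − 2048 = -531.
Both addends (after negating the subtrahend) are non-negative but the stored result is negative: signed overflow. The true value 577 − (-940) = 1517 lies outside [-1024, 1023].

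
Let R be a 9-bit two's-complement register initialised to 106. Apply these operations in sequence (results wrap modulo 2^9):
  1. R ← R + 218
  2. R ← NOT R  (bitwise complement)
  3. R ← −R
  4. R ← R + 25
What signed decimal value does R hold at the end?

Start: R = 106 = 001101010.
R = 106 + 218 = 324; wraps to -188 = 101000100
R = NOT 101000100 = 010111011 = 187
R = −(187) = -187 = 101000101
R = -187 + 25 = -162 = 101011110

-162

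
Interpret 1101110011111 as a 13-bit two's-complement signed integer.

-1121

MSB is 1, so the value is negative.
Invert: 0010001100000. Add 1: 0010001100001 = 1121. So the value is −1121.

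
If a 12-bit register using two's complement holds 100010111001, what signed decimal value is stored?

-1863

MSB is 1, so the value is negative.
Unsigned reading: 2233. Subtract 2^12 = 4096: 2233 − 4096 = -1863.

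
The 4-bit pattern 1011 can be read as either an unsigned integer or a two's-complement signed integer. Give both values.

unsigned = 11, signed = -5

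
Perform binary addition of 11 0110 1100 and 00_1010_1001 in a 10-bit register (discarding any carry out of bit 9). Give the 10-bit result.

0000010101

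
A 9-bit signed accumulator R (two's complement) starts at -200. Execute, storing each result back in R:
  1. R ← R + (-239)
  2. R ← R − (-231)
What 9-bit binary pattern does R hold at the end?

100110000

Start: R = -200 = 100111000.
R = -200 + (-239) = -439; wraps to 73 = 001001001
R = 73 − (-231) = 304; wraps to -208 = 100110000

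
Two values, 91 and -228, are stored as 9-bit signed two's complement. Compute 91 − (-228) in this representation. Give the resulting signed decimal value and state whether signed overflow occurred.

91 → 001011011
-228 → 100011100
Subtract via negate-and-add: invert 100011100 + 1 = 011100100 (i.e. 228).
  001011011
+ 011100100
= 100111111
Result 100111111: MSB = 1 → 319 − 512 = -193.
Both addends (after negating the subtrahend) are non-negative but the stored result is negative: signed overflow. The true value 91 − (-228) = 319 lies outside [-256, 255].

-193; overflow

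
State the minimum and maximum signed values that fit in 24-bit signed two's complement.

Minimum: −2^23 = -8388608.
Maximum: 2^23 − 1 = 8388607.

min = -8388608, max = 8388607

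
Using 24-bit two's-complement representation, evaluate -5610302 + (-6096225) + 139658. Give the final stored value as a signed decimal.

5210347

-5610302 + (-6096225) = -11706527 → wraps to 5070689 (010011010101111101100001)
5070689 + 139658 = 5210347 (010011111000000011101011)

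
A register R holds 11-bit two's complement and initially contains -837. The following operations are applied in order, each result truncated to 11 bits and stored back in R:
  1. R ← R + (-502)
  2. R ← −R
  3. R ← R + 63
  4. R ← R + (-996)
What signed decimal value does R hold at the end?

406

Start: R = -837 = 10010111011.
R = -837 + (-502) = -1339; wraps to 709 = 01011000101
R = −(709) = -709 = 10100111011
R = -709 + 63 = -646 = 10101111010
R = -646 + (-996) = -1642; wraps to 406 = 00110010110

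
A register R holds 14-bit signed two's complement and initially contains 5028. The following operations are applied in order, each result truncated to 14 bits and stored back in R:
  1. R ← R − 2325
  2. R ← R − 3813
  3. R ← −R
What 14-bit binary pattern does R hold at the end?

Start: R = 5028 = 01001110100100.
R = 5028 − 2325 = 2703 = 00101010001111
R = 2703 − 3813 = -1110 = 11101110101010
R = −(-1110) = 1110 = 00010001010110

00010001010110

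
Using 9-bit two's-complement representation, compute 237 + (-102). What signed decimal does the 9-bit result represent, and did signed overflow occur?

135; no overflow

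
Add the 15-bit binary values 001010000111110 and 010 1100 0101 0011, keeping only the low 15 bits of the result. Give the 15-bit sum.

  001010000111110
+ 010110001010011
= 100000010010001

100000010010001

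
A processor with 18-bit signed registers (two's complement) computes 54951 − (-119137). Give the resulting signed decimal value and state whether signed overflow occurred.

54951 → 001101011010100111
-119137 → 100010111010011111
Subtract via negate-and-add: invert 100010111010011111 + 1 = 011101000101100001 (i.e. 119137).
  001101011010100111
+ 011101000101100001
= 101010100000001000
Result 101010100000001000: MSB = 1 → 174088 − 262144 = -88056.
Both addends (after negating the subtrahend) are non-negative but the stored result is negative: signed overflow. The true value 54951 − (-119137) = 174088 lies outside [-131072, 131071].

-88056; overflow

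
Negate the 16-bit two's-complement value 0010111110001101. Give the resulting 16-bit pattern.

Invert: 1101000001110010. Add 1: 1101000001110011.
Check: 0010111110001101 = 12173, 1101000001110011 = -12173.

1101000001110011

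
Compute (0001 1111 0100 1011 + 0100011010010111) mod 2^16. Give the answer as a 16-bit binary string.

  0001111101001011
+ 0100011010010111
= 0110010111100010

0110010111100010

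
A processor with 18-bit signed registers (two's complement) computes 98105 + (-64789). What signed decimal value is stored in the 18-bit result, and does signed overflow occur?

33316; no overflow

98105 → 010111111100111001
-64789 → 110000001011101011
  010111111100111001
+ 110000001011101011
= 001000001000100100  (discard carry-out 1)
Result 001000001000100100: MSB = 0 → value 33316.
Addends have opposite signs, so signed overflow cannot occur.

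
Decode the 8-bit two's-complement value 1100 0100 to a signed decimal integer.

-60

MSB is 1, so the value is negative.
Invert: 00111011. Add 1: 00111100 = 60. So the value is −60.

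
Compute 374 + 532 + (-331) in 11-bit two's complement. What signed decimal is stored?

374 + 532 = 906 (01110001010)
906 + (-331) = 575 (01000111111)

575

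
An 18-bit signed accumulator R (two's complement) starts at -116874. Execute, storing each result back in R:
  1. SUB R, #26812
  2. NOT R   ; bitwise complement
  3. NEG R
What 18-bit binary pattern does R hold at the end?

011100111010111011

Start: R = -116874 = 100011011101110110.
R = -116874 − 26812 = -143686; wraps to 118458 = 011100111010111010
R = NOT 011100111010111010 = 100011000101000101 = -118459
R = −(-118459) = 118459 = 011100111010111011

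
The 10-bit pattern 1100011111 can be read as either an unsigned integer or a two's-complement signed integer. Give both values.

Unsigned: 1100011111 = 799.
Signed: MSB=1 → 799 − 1024 = -225.

unsigned = 799, signed = -225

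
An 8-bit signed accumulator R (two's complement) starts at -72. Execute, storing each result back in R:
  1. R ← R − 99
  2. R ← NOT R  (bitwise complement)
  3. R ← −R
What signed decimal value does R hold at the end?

Start: R = -72 = 10111000.
R = -72 − 99 = -171; wraps to 85 = 01010101
R = NOT 01010101 = 10101010 = -86
R = −(-86) = 86 = 01010110

86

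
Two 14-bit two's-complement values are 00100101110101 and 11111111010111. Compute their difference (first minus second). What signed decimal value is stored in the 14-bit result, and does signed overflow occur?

2462; no overflow

00100101110101 = 2421 (signed)
11111111010111 = -41 (signed)
Subtract via negate-and-add: invert 11111111010111 + 1 = 00000000101001 (i.e. 41).
  00100101110101
+ 00000000101001
= 00100110011110
Result 00100110011110: MSB = 0 → value 2462.
Both addends (after negating the subtrahend) are non-negative and so is the stored result: no signed overflow.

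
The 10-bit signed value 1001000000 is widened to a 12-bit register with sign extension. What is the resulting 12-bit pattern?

MSB of 1001000000 is 1; replicate it into the new high bits.
11|1001000000 → 111001000000 (still -448).

111001000000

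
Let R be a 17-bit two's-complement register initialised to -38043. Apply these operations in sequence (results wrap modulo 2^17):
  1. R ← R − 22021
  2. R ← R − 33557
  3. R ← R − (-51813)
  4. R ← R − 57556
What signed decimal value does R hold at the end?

Start: R = -38043 = 10110101101100101.
R = -38043 − 22021 = -60064 = 10001010101100000
R = -60064 − 33557 = -93621; wraps to 37451 = 01001001001001011
R = 37451 − (-51813) = 89264; wraps to -41808 = 10101110010110000
R = -41808 − 57556 = -99364; wraps to 31708 = 00111101111011100

31708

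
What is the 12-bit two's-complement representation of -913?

|-913| = 913 = 001110010001 in 12 bits.
Invert the bits: 110001101110. Add 1: 110001101111.
Check: 110001101111 reads as 3183 − 4096 = -913.

110001101111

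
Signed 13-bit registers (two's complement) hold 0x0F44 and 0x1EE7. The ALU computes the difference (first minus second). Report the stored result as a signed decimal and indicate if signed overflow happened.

-4003; overflow

0x0F44 = 0111101000100 = 3908 (signed)
0x1EE7 = 1111011100111 = -281 (signed)
Subtract via negate-and-add: invert 1111011100111 + 1 = 0000100011001 (i.e. 281).
  0111101000100
+ 0000100011001
= 1000001011101
Result 1000001011101: MSB = 1 → 4189 − 8192 = -4003.
Both addends (after negating the subtrahend) are non-negative but the stored result is negative: signed overflow. The true value 3908 − (-281) = 4189 lies outside [-4096, 4095].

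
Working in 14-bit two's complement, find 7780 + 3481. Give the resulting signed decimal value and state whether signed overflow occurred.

-5123; overflow

7780 → 01111001100100
3481 → 00110110011001
  01111001100100
+ 00110110011001
= 10101111111101
Result 10101111111101: MSB = 1 → 11261 − 16384 = -5123.
Both addends are non-negative but the stored result is negative: signed overflow. The true value 7780 + 3481 = 11261 lies outside [-8192, 8191].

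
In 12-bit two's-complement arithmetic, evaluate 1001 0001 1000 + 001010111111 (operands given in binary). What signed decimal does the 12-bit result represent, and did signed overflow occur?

-1065; no overflow

1001 0001 1000 → 100100011000 = -1768 (signed)
001010111111 = 703 (signed)
  100100011000
+ 001010111111
= 101111010111
Result 101111010111: MSB = 1 → 3031 − 4096 = -1065.
Addends have opposite signs, so signed overflow cannot occur.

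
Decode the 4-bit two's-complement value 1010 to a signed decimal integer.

-6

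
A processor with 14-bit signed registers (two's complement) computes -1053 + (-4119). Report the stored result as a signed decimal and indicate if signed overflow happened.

-1053 → 11101111100011
-4119 → 10111111101001
  11101111100011
+ 10111111101001
= 10101111001100  (discard carry-out 1)
Result 10101111001100: MSB = 1 → 11212 − 16384 = -5172.
Both addends are negative and so is the stored result: no signed overflow.

-5172; no overflow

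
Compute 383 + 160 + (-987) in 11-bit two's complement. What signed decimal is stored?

-444

383 + 160 = 543 (01000011111)
543 + (-987) = -444 (11001000100)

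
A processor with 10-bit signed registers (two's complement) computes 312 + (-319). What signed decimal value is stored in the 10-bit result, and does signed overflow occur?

312 → 0100111000
-319 → 1011000001
  0100111000
+ 1011000001
= 1111111001
Result 1111111001: MSB = 1 → 1017 − 1024 = -7.
Addends have opposite signs, so signed overflow cannot occur.

-7; no overflow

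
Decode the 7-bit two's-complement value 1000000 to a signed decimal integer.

MSB is 1, so the value is negative.
Invert: 0111111. Add 1: 1000000 = 64. So the value is −64.

-64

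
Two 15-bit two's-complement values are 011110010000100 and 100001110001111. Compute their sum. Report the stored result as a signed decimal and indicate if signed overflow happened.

011110010000100 = 15492 (signed)
100001110001111 = -15473 (signed)
  011110010000100
+ 100001110001111
= 000000000010011  (discard carry-out 1)
Result 000000000010011: MSB = 0 → value 19.
Addends have opposite signs, so signed overflow cannot occur.

19; no overflow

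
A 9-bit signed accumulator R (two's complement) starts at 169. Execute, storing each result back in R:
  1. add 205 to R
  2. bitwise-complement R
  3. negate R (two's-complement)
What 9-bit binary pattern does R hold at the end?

101110111

Start: R = 169 = 010101001.
R = 169 + 205 = 374; wraps to -138 = 101110110
R = NOT 101110110 = 010001001 = 137
R = −(137) = -137 = 101110111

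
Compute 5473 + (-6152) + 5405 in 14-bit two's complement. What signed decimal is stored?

5473 + (-6152) = -679 (11110101011001)
-679 + 5405 = 4726 (01001001110110)

4726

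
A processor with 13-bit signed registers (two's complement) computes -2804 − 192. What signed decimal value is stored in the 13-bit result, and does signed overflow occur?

-2996; no overflow

-2804 → 1010100001100
192 → 0000011000000
Subtract via negate-and-add: invert 0000011000000 + 1 = 1111101000000 (i.e. -192).
  1010100001100
+ 1111101000000
= 1010001001100  (discard carry-out 1)
Result 1010001001100: MSB = 1 → 5196 − 8192 = -2996.
Both addends (after negating the subtrahend) are negative and so is the stored result: no signed overflow.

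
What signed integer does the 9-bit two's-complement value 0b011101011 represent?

235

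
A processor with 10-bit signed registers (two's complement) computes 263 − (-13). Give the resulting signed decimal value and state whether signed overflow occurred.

276; no overflow

263 → 0100000111
-13 → 1111110011
Subtract via negate-and-add: invert 1111110011 + 1 = 0000001101 (i.e. 13).
  0100000111
+ 0000001101
= 0100010100
Result 0100010100: MSB = 0 → value 276.
Both addends (after negating the subtrahend) are non-negative and so is the stored result: no signed overflow.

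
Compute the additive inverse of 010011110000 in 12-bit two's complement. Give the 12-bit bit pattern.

101100010000

Invert: 101100001111. Add 1: 101100010000.
Check: 010011110000 = 1264, 101100010000 = -1264.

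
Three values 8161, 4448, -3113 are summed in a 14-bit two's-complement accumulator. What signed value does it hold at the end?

8161 + 4448 = 12609 → wraps to -3775 (11000101000001)
-3775 + (-3113) = -6888 (10010100011000)

-6888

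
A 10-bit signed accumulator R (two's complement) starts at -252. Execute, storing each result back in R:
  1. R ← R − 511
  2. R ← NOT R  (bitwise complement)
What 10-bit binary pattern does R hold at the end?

1011111010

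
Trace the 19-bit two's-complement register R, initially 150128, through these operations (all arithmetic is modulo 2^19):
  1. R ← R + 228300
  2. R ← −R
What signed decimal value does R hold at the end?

145860

Start: R = 150128 = 0100100101001110000.
R = 150128 + 228300 = 378428; wraps to -145860 = 1011100011000111100
R = −(-145860) = 145860 = 0100011100111000100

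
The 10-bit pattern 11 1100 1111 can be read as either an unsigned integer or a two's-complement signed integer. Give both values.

unsigned = 975, signed = -49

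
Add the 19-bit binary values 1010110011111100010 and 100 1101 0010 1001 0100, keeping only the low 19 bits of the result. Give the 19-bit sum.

0100011101001110110

  1010110011111100010
+ 1001101001010010100
= 0100011101001110110  (discard carry-out 1)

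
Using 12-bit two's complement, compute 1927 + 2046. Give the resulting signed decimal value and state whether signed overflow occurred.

-123; overflow

1927 → 011110000111
2046 → 011111111110
  011110000111
+ 011111111110
= 111110000101
Result 111110000101: MSB = 1 → 3973 − 4096 = -123.
Both addends are non-negative but the stored result is negative: signed overflow. The true value 1927 + 2046 = 3973 lies outside [-2048, 2047].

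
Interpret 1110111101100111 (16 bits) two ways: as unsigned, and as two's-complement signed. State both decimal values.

unsigned = 61287, signed = -4249

Unsigned: 1110111101100111 = 61287.
Signed: MSB=1 → 61287 − 65536 = -4249.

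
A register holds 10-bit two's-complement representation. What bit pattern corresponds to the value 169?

169 is non-negative, so write it directly in 10 bits: 0010101001.

0010101001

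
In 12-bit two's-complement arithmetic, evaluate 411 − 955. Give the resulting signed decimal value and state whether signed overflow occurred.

-544; no overflow

411 → 000110011011
955 → 001110111011
Subtract via negate-and-add: invert 001110111011 + 1 = 110001000101 (i.e. -955).
  000110011011
+ 110001000101
= 110111100000
Result 110111100000: MSB = 1 → 3552 − 4096 = -544.
Addends (after negating the subtrahend) have opposite signs, so signed overflow cannot occur.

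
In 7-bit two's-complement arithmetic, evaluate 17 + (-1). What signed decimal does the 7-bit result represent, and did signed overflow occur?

17 → 0010001
-1 → 1111111
  0010001
+ 1111111
= 0010000  (discard carry-out 1)
Result 0010000: MSB = 0 → value 16.
Addends have opposite signs, so signed overflow cannot occur.

16; no overflow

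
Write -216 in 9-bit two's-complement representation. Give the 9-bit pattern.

|-216| = 216 = 011011000 in 9 bits.
Invert the bits: 100100111. Add 1: 100101000.
Check: 100101000 reads as 296 − 512 = -216.

100101000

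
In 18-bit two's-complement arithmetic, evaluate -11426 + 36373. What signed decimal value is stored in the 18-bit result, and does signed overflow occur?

-11426 → 111101001101011110
36373 → 001000111000010101
  111101001101011110
+ 001000111000010101
= 000110000101110011  (discard carry-out 1)
Result 000110000101110011: MSB = 0 → value 24947.
Addends have opposite signs, so signed overflow cannot occur.

24947; no overflow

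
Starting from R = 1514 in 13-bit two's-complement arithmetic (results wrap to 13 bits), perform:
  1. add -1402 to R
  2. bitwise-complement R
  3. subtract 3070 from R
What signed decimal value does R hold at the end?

Start: R = 1514 = 0010111101010.
R = 1514 + (-1402) = 112 = 0000001110000
R = NOT 0000001110000 = 1111110001111 = -113
R = -113 − 3070 = -3183 = 1001110010001

-3183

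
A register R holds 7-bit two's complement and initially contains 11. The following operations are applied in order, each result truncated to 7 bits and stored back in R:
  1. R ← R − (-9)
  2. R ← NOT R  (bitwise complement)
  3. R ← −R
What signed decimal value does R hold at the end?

Start: R = 11 = 0001011.
R = 11 − (-9) = 20 = 0010100
R = NOT 0010100 = 1101011 = -21
R = −(-21) = 21 = 0010101

21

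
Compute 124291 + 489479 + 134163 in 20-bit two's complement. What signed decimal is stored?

124291 + 489479 = 613770 → wraps to -434806 (10010101110110001010)
-434806 + 134163 = -300643 (10110110100110011101)

-300643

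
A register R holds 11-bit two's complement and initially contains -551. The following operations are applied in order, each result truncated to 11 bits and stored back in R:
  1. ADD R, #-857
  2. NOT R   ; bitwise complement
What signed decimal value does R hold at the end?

Start: R = -551 = 10111011001.
R = -551 + (-857) = -1408; wraps to 640 = 01010000000
R = NOT 01010000000 = 10101111111 = -641

-641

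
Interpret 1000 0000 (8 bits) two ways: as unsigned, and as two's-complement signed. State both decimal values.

Unsigned: 10000000 = 128.
Signed: MSB=1 → 128 − 256 = -128.

unsigned = 128, signed = -128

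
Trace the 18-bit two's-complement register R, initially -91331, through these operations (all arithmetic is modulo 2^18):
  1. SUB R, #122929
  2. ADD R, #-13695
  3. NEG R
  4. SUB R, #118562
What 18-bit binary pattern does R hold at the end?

011010101101010001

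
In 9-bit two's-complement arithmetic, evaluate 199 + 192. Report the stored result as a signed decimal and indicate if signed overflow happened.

-121; overflow

199 → 011000111
192 → 011000000
  011000111
+ 011000000
= 110000111
Result 110000111: MSB = 1 → 391 − 512 = -121.
Both addends are non-negative but the stored result is negative: signed overflow. The true value 199 + 192 = 391 lies outside [-256, 255].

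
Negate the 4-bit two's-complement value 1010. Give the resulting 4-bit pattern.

0110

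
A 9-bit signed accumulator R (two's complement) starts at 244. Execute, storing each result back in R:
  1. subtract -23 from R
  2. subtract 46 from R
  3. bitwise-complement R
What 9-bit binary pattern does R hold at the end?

100100010

Start: R = 244 = 011110100.
R = 244 − (-23) = 267; wraps to -245 = 100001011
R = -245 − 46 = -291; wraps to 221 = 011011101
R = NOT 011011101 = 100100010 = -222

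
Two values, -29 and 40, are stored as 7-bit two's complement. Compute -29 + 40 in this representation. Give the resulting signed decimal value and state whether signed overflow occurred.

11; no overflow

-29 → 1100011
40 → 0101000
  1100011
+ 0101000
= 0001011  (discard carry-out 1)
Result 0001011: MSB = 0 → value 11.
Addends have opposite signs, so signed overflow cannot occur.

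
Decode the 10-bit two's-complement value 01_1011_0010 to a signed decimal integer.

434

MSB is 0, so the value is non-negative: 0110110010 = 434.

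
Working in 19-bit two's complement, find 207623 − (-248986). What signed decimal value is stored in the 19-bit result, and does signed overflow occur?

207623 → 0110010101100000111
-248986 → 1000011001101100110
Subtract via negate-and-add: invert 1000011001101100110 + 1 = 0111100110010011010 (i.e. 248986).
  0110010101100000111
+ 0111100110010011010
= 1101111011110100001
Result 1101111011110100001: MSB = 1 → 456609 − 524288 = -67679.
Both addends (after negating the subtrahend) are non-negative but the stored result is negative: signed overflow. The true value 207623 − (-248986) = 456609 lies outside [-262144, 262143].

-67679; overflow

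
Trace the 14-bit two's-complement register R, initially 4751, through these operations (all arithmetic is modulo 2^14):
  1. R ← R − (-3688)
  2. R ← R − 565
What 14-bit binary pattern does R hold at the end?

Start: R = 4751 = 01001010001111.
R = 4751 − (-3688) = 8439; wraps to -7945 = 10000011110111
R = -7945 − 565 = -8510; wraps to 7874 = 01111011000010

01111011000010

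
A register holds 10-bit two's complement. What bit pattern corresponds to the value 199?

0011000111

199 is non-negative, so write it directly in 10 bits: 0011000111.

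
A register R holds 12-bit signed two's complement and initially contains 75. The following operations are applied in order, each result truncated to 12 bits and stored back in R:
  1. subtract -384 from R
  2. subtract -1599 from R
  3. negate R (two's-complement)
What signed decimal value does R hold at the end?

Start: R = 75 = 000001001011.
R = 75 − (-384) = 459 = 000111001011
R = 459 − (-1599) = 2058; wraps to -2038 = 100000001010
R = −(-2038) = 2038 = 011111110110

2038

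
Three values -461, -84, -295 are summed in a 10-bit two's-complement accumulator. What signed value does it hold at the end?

184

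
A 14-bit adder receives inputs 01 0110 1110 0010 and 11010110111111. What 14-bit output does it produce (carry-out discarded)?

  01011011100010
+ 11010110111111
= 00110010100001  (discard carry-out 1)

00110010100001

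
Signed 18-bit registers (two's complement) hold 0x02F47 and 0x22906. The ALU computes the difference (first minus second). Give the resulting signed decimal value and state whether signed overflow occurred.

0x02F47 = 000010111101000111 = 12103 (signed)
0x22906 = 100010100100000110 = -120570 (signed)
Subtract via negate-and-add: invert 100010100100000110 + 1 = 011101011011111010 (i.e. 120570).
  000010111101000111
+ 011101011011111010
= 100000011001000001
Result 100000011001000001: MSB = 1 → 132673 − 262144 = -129471.
Both addends (after negating the subtrahend) are non-negative but the stored result is negative: signed overflow. The true value 12103 − (-120570) = 132673 lies outside [-131072, 131071].

-129471; overflow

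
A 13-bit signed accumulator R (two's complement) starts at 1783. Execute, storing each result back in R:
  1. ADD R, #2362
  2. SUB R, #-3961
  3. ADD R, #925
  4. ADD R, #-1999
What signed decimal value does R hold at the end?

-1160

Start: R = 1783 = 0011011110111.
R = 1783 + 2362 = 4145; wraps to -4047 = 1000000110001
R = -4047 − (-3961) = -86 = 1111110101010
R = -86 + 925 = 839 = 0001101000111
R = 839 + (-1999) = -1160 = 1101101111000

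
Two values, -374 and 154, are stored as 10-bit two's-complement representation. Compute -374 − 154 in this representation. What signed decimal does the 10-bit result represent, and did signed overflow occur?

-374 → 1010001010
154 → 0010011010
Subtract via negate-and-add: invert 0010011010 + 1 = 1101100110 (i.e. -154).
  1010001010
+ 1101100110
= 0111110000  (discard carry-out 1)
Result 0111110000: MSB = 0 → value 496.
Both addends (after negating the subtrahend) are negative but the stored result is non-negative: signed overflow. The true value -374 − 154 = -528 lies outside [-512, 511].

496; overflow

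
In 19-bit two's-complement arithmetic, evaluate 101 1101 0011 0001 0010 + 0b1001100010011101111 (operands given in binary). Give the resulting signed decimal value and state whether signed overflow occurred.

101 1101 0011 0001 0010 → 1011101001100010010 = -142574 (signed)
0b1001100010011101111 → 1001100010011101111 = -211729 (signed)
  1011101001100010010
+ 1001100010011101111
= 0101001100000000001  (discard carry-out 1)
Result 0101001100000000001: MSB = 0 → value 169985.
Both addends are negative but the stored result is non-negative: signed overflow. The true value -142574 + (-211729) = -354303 lies outside [-262144, 262143].

169985; overflow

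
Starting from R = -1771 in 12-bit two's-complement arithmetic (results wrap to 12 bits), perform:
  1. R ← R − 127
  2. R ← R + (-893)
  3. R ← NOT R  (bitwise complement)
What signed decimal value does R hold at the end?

Start: R = -1771 = 100100010101.
R = -1771 − 127 = -1898 = 100010010110
R = -1898 + (-893) = -2791; wraps to 1305 = 010100011001
R = NOT 010100011001 = 101011100110 = -1306

-1306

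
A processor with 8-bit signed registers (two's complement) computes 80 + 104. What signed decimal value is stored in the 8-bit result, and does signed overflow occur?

-72; overflow

80 → 01010000
104 → 01101000
  01010000
+ 01101000
= 10111000
Result 10111000: MSB = 1 → 184 − 256 = -72.
Both addends are non-negative but the stored result is negative: signed overflow. The true value 80 + 104 = 184 lies outside [-128, 127].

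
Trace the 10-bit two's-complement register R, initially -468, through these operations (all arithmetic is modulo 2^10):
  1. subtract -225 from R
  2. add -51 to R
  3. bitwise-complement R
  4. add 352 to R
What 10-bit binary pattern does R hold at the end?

Start: R = -468 = 1000101100.
R = -468 − (-225) = -243 = 1100001101
R = -243 + (-51) = -294 = 1011011010
R = NOT 1011011010 = 0100100101 = 293
R = 293 + 352 = 645; wraps to -379 = 1010000101

1010000101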